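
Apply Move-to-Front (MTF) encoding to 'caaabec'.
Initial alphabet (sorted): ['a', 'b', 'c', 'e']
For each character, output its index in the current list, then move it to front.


MTF encoding:
'c': index 2 in ['a', 'b', 'c', 'e'] -> ['c', 'a', 'b', 'e']
'a': index 1 in ['c', 'a', 'b', 'e'] -> ['a', 'c', 'b', 'e']
'a': index 0 in ['a', 'c', 'b', 'e'] -> ['a', 'c', 'b', 'e']
'a': index 0 in ['a', 'c', 'b', 'e'] -> ['a', 'c', 'b', 'e']
'b': index 2 in ['a', 'c', 'b', 'e'] -> ['b', 'a', 'c', 'e']
'e': index 3 in ['b', 'a', 'c', 'e'] -> ['e', 'b', 'a', 'c']
'c': index 3 in ['e', 'b', 'a', 'c'] -> ['c', 'e', 'b', 'a']


Output: [2, 1, 0, 0, 2, 3, 3]


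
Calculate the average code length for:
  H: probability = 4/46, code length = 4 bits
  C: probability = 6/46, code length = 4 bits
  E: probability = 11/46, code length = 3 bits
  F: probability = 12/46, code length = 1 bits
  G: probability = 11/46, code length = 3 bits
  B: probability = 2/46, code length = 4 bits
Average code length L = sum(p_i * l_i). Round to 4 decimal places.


Weighted contributions p_i * l_i:
  H: (4/46) * 4 = 16/46
  C: (6/46) * 4 = 24/46
  E: (11/46) * 3 = 33/46
  F: (12/46) * 1 = 12/46
  G: (11/46) * 3 = 33/46
  B: (2/46) * 4 = 8/46
Sum = (16 + 24 + 33 + 12 + 33 + 8)/46 = 126/46

L = 126/46 = 2.7391 bits/symbol


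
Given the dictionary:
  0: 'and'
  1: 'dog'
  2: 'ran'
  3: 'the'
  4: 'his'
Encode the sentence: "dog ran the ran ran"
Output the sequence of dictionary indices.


Look up each word in the dictionary:
  'dog' -> 1
  'ran' -> 2
  'the' -> 3
  'ran' -> 2
  'ran' -> 2

Encoded: [1, 2, 3, 2, 2]


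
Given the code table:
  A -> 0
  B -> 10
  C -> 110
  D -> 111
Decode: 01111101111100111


Decoding:
0 -> A
111 -> D
110 -> C
111 -> D
110 -> C
0 -> A
111 -> D


Result: ADCDCAD


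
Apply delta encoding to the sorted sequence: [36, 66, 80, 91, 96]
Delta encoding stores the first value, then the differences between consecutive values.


First value: 36
Deltas:
  66 - 36 = 30
  80 - 66 = 14
  91 - 80 = 11
  96 - 91 = 5


Delta encoded: [36, 30, 14, 11, 5]


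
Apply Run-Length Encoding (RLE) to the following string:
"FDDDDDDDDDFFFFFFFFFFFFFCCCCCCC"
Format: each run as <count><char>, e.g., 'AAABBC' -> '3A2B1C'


Scanning runs left to right:
  i=0: run of 'F' x 1 -> '1F'
  i=1: run of 'D' x 9 -> '9D'
  i=10: run of 'F' x 13 -> '13F'
  i=23: run of 'C' x 7 -> '7C'

RLE = 1F9D13F7C


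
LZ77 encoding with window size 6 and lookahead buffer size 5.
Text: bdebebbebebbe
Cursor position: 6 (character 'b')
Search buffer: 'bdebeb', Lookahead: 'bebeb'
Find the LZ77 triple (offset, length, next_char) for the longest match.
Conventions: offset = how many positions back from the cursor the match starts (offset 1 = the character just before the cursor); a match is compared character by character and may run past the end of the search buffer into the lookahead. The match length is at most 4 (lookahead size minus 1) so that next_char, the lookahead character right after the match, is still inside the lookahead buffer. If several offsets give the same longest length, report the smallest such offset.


Try each offset into the search buffer:
  offset=1 (pos 5, char 'b'): match length 1
  offset=2 (pos 4, char 'e'): match length 0
  offset=3 (pos 3, char 'b'): match length 3
  offset=4 (pos 2, char 'e'): match length 0
  offset=5 (pos 1, char 'd'): match length 0
  offset=6 (pos 0, char 'b'): match length 1
Longest match has length 3 at offset 3.
next_char = character at position 6 + 3 = 9 -> 'e'

Best match: offset=3, length=3 (matching 'beb' starting at position 3)
LZ77 triple: (3, 3, 'e')


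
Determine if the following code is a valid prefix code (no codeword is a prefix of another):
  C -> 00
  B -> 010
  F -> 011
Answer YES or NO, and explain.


Checking each pair (does one codeword prefix another?):
  C='00' vs B='010': no prefix
  C='00' vs F='011': no prefix
  B='010' vs C='00': no prefix
  B='010' vs F='011': no prefix
  F='011' vs C='00': no prefix
  F='011' vs B='010': no prefix
No violation found over all pairs.

YES -- this is a valid prefix code. No codeword is a prefix of any other codeword.


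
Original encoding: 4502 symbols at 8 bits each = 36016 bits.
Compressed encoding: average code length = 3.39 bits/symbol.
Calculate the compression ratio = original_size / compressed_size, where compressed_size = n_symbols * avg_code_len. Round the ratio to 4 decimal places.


original_size = n_symbols * orig_bits = 4502 * 8 = 36016 bits
compressed_size = n_symbols * avg_code_len = 4502 * 3.39 = 15261.78 bits
ratio = original_size / compressed_size = 36016 / 15261.78 = 2.3599

Compression ratio = 2.3599


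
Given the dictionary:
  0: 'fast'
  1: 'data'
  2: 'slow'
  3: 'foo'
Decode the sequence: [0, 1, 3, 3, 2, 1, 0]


Look up each index in the dictionary:
  0 -> 'fast'
  1 -> 'data'
  3 -> 'foo'
  3 -> 'foo'
  2 -> 'slow'
  1 -> 'data'
  0 -> 'fast'

Decoded: "fast data foo foo slow data fast"


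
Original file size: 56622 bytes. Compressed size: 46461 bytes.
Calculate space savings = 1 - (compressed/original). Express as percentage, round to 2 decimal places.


ratio = compressed/original = 46461/56622 = 0.820547
savings = 1 - ratio = 1 - 0.820547 = 0.179453
as a percentage: 0.179453 * 100 = 17.95%

Space savings = 1 - 46461/56622 = 17.95%


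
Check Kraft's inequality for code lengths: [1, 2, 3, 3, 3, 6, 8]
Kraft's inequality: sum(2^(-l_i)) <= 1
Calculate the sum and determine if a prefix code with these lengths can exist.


Sum = 2^(-1) + 2^(-2) + 2^(-3) + 2^(-3) + 2^(-3) + 2^(-6) + 2^(-8)
    = 0.5 + 0.25 + 0.125 + 0.125 + 0.125 + 0.015625 + 0.00390625
    = 293/256 = 1.14453125
Since 1.14453125 > 1, Kraft's inequality is NOT satisfied.
A prefix code with these lengths CANNOT exist.

Kraft sum = 1.14453125. Not satisfied.


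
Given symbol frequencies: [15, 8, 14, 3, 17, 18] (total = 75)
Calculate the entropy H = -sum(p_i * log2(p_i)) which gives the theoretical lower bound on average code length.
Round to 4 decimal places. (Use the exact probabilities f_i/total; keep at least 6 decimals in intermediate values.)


Per-symbol terms -p_i * log2(p_i) with p_i = f_i/75:
  p = 15/75 = 0.200000: log2(p) = -2.321928, -p*log2(p) = 0.464386
  p = 8/75 = 0.106667: log2(p) = -3.228819, -p*log2(p) = 0.344407
  p = 14/75 = 0.186667: log2(p) = -2.421464, -p*log2(p) = 0.452007
  p = 3/75 = 0.040000: log2(p) = -4.643856, -p*log2(p) = 0.185754
  p = 17/75 = 0.226667: log2(p) = -2.141356, -p*log2(p) = 0.485374
  p = 18/75 = 0.240000: log2(p) = -2.058894, -p*log2(p) = 0.494134
H = 0.464386 + 0.344407 + 0.452007 + 0.185754 + 0.485374 + 0.494134 = 2.426062

H = 2.4261 bits/symbol


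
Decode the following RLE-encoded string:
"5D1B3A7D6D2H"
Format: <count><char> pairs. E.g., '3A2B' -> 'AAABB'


Expanding each <count><char> pair:
  5D -> 'DDDDD'
  1B -> 'B'
  3A -> 'AAA'
  7D -> 'DDDDDDD'
  6D -> 'DDDDDD'
  2H -> 'HH'

Decoded = DDDDDBAAADDDDDDDDDDDDDHH


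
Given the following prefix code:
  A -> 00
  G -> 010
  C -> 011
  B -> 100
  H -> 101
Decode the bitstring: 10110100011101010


Decoding step by step:
Bits 101 -> H
Bits 101 -> H
Bits 00 -> A
Bits 011 -> C
Bits 101 -> H
Bits 010 -> G


Decoded message: HHACHG


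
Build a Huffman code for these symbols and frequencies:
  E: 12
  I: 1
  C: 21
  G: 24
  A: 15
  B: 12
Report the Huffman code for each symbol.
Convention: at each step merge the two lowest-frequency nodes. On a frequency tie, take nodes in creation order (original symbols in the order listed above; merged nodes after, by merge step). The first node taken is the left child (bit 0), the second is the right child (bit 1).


Huffman tree construction:
Step 1: Merge I(1) + E(12) = 13
Step 2: Merge B(12) + (I+E)(13) = 25
Step 3: Merge A(15) + C(21) = 36
Step 4: Merge G(24) + (B+(I+E))(25) = 49
Step 5: Merge (A+C)(36) + (G+(B+(I+E)))(49) = 85
Read each symbol's code off the tree from the root (left child = 0, right child = 1).

Codes:
  E: 1111 (length 4)
  I: 1110 (length 4)
  C: 01 (length 2)
  G: 10 (length 2)
  A: 00 (length 2)
  B: 110 (length 3)
Average code length: 208/85 = 2.4471 bits/symbol


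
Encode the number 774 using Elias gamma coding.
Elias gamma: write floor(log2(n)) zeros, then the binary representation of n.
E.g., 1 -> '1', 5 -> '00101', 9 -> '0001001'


num_bits = floor(log2(774)) + 1 = 10
leading_zeros = num_bits - 1 = 9
binary(774) = 1100000110

Elias gamma(774) = '000000000' + '1100000110' = 0000000001100000110 (19 bits)


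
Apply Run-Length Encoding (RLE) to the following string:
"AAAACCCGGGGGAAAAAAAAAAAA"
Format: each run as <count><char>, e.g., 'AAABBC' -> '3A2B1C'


Scanning runs left to right:
  i=0: run of 'A' x 4 -> '4A'
  i=4: run of 'C' x 3 -> '3C'
  i=7: run of 'G' x 5 -> '5G'
  i=12: run of 'A' x 12 -> '12A'

RLE = 4A3C5G12A


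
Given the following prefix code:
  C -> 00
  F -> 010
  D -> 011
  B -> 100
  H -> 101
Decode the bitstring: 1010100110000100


Decoding step by step:
Bits 101 -> H
Bits 010 -> F
Bits 011 -> D
Bits 00 -> C
Bits 00 -> C
Bits 100 -> B


Decoded message: HFDCCB


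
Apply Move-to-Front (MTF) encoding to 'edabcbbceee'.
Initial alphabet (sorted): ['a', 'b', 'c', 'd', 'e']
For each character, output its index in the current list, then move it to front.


MTF encoding:
'e': index 4 in ['a', 'b', 'c', 'd', 'e'] -> ['e', 'a', 'b', 'c', 'd']
'd': index 4 in ['e', 'a', 'b', 'c', 'd'] -> ['d', 'e', 'a', 'b', 'c']
'a': index 2 in ['d', 'e', 'a', 'b', 'c'] -> ['a', 'd', 'e', 'b', 'c']
'b': index 3 in ['a', 'd', 'e', 'b', 'c'] -> ['b', 'a', 'd', 'e', 'c']
'c': index 4 in ['b', 'a', 'd', 'e', 'c'] -> ['c', 'b', 'a', 'd', 'e']
'b': index 1 in ['c', 'b', 'a', 'd', 'e'] -> ['b', 'c', 'a', 'd', 'e']
'b': index 0 in ['b', 'c', 'a', 'd', 'e'] -> ['b', 'c', 'a', 'd', 'e']
'c': index 1 in ['b', 'c', 'a', 'd', 'e'] -> ['c', 'b', 'a', 'd', 'e']
'e': index 4 in ['c', 'b', 'a', 'd', 'e'] -> ['e', 'c', 'b', 'a', 'd']
'e': index 0 in ['e', 'c', 'b', 'a', 'd'] -> ['e', 'c', 'b', 'a', 'd']
'e': index 0 in ['e', 'c', 'b', 'a', 'd'] -> ['e', 'c', 'b', 'a', 'd']


Output: [4, 4, 2, 3, 4, 1, 0, 1, 4, 0, 0]


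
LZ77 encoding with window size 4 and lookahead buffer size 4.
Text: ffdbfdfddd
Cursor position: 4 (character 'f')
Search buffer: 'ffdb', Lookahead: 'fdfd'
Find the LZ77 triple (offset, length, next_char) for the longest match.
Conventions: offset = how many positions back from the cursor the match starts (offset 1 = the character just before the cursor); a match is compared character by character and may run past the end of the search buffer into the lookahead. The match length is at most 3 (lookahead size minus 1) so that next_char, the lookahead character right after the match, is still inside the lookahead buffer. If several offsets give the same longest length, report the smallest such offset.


Try each offset into the search buffer:
  offset=1 (pos 3, char 'b'): match length 0
  offset=2 (pos 2, char 'd'): match length 0
  offset=3 (pos 1, char 'f'): match length 2
  offset=4 (pos 0, char 'f'): match length 1
Longest match has length 2 at offset 3.
next_char = character at position 4 + 2 = 6 -> 'f'

Best match: offset=3, length=2 (matching 'fd' starting at position 1)
LZ77 triple: (3, 2, 'f')


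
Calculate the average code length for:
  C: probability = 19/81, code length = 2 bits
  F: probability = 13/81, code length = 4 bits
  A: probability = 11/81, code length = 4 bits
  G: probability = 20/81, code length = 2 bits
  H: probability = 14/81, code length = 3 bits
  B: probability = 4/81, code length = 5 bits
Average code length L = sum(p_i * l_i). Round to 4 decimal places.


Weighted contributions p_i * l_i:
  C: (19/81) * 2 = 38/81
  F: (13/81) * 4 = 52/81
  A: (11/81) * 4 = 44/81
  G: (20/81) * 2 = 40/81
  H: (14/81) * 3 = 42/81
  B: (4/81) * 5 = 20/81
Sum = (38 + 52 + 44 + 40 + 42 + 20)/81 = 236/81

L = 236/81 = 2.9136 bits/symbol


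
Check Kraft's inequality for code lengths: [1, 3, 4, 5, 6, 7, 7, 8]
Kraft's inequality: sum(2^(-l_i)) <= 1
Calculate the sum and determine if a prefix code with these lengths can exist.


Sum = 2^(-1) + 2^(-3) + 2^(-4) + 2^(-5) + 2^(-6) + 2^(-7) + 2^(-7) + 2^(-8)
    = 0.5 + 0.125 + 0.0625 + 0.03125 + 0.015625 + 0.0078125 + 0.0078125 + 0.00390625
    = 193/256 = 0.75390625
Since 0.75390625 <= 1, Kraft's inequality IS satisfied.
A prefix code with these lengths CAN exist.

Kraft sum = 0.75390625. Satisfied.


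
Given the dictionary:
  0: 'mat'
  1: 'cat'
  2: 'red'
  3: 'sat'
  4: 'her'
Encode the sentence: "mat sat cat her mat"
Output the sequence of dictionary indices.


Look up each word in the dictionary:
  'mat' -> 0
  'sat' -> 3
  'cat' -> 1
  'her' -> 4
  'mat' -> 0

Encoded: [0, 3, 1, 4, 0]


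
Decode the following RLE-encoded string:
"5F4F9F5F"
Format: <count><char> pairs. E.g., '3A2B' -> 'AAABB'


Expanding each <count><char> pair:
  5F -> 'FFFFF'
  4F -> 'FFFF'
  9F -> 'FFFFFFFFF'
  5F -> 'FFFFF'

Decoded = FFFFFFFFFFFFFFFFFFFFFFF


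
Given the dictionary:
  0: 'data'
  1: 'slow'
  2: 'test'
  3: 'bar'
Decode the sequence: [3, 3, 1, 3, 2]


Look up each index in the dictionary:
  3 -> 'bar'
  3 -> 'bar'
  1 -> 'slow'
  3 -> 'bar'
  2 -> 'test'

Decoded: "bar bar slow bar test"


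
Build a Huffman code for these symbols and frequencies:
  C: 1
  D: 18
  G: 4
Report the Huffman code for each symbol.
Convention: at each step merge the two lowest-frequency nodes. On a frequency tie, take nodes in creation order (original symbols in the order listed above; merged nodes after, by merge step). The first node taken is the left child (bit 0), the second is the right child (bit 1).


Huffman tree construction:
Step 1: Merge C(1) + G(4) = 5
Step 2: Merge (C+G)(5) + D(18) = 23
Read each symbol's code off the tree from the root (left child = 0, right child = 1).

Codes:
  C: 00 (length 2)
  D: 1 (length 1)
  G: 01 (length 2)
Average code length: 28/23 = 1.2174 bits/symbol


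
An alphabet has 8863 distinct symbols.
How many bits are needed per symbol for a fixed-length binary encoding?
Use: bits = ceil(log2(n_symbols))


log2(8863) = 13.1136
Bracket: 2^13 = 8192 < 8863 <= 2^14 = 16384
So ceil(log2(8863)) = 14

bits = ceil(log2(8863)) = ceil(13.1136) = 14 bits


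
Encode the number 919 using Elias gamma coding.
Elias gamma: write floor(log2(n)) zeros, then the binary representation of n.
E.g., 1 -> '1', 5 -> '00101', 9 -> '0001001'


num_bits = floor(log2(919)) + 1 = 10
leading_zeros = num_bits - 1 = 9
binary(919) = 1110010111

Elias gamma(919) = '000000000' + '1110010111' = 0000000001110010111 (19 bits)


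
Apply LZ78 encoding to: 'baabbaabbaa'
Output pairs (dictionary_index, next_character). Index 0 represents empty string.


LZ78 encoding steps:
Dictionary: {0: ''}
Step 1: w='' (idx 0), next='b' -> output (0, 'b'), add 'b' as idx 1
Step 2: w='' (idx 0), next='a' -> output (0, 'a'), add 'a' as idx 2
Step 3: w='a' (idx 2), next='b' -> output (2, 'b'), add 'ab' as idx 3
Step 4: w='b' (idx 1), next='a' -> output (1, 'a'), add 'ba' as idx 4
Step 5: w='ab' (idx 3), next='b' -> output (3, 'b'), add 'abb' as idx 5
Step 6: w='a' (idx 2), next='a' -> output (2, 'a'), add 'aa' as idx 6


Encoded: [(0, 'b'), (0, 'a'), (2, 'b'), (1, 'a'), (3, 'b'), (2, 'a')]


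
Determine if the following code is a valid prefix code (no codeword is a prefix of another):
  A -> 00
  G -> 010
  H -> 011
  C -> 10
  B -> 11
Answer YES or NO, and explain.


Checking each pair (does one codeword prefix another?):
  A='00' vs G='010': no prefix
  A='00' vs H='011': no prefix
  A='00' vs C='10': no prefix
  A='00' vs B='11': no prefix
  G='010' vs A='00': no prefix
  G='010' vs H='011': no prefix
  G='010' vs C='10': no prefix
  G='010' vs B='11': no prefix
  H='011' vs A='00': no prefix
  H='011' vs G='010': no prefix
  H='011' vs C='10': no prefix
  H='011' vs B='11': no prefix
  C='10' vs A='00': no prefix
  C='10' vs G='010': no prefix
  C='10' vs H='011': no prefix
  C='10' vs B='11': no prefix
  B='11' vs A='00': no prefix
  B='11' vs G='010': no prefix
  B='11' vs H='011': no prefix
  B='11' vs C='10': no prefix
No violation found over all pairs.

YES -- this is a valid prefix code. No codeword is a prefix of any other codeword.


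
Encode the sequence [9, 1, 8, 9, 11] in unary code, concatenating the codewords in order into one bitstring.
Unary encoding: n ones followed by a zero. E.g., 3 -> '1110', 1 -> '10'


Encode each number as n ones followed by a terminating 0:
  9 -> 1111111110 (10 bits)
  1 -> 10 (2 bits)
  8 -> 111111110 (9 bits)
  9 -> 1111111110 (10 bits)
  11 -> 111111111110 (12 bits)
Total length = 10 + 2 + 9 + 10 + 12 = 43 bits.

Unary([9, 1, 8, 9, 11]) = 1111111110101111111101111111110111111111110 (43 bits)


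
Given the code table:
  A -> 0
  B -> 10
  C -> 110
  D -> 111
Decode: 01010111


Decoding:
0 -> A
10 -> B
10 -> B
111 -> D


Result: ABBD


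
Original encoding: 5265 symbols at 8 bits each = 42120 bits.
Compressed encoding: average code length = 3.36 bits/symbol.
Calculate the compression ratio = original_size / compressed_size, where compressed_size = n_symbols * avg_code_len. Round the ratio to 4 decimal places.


original_size = n_symbols * orig_bits = 5265 * 8 = 42120 bits
compressed_size = n_symbols * avg_code_len = 5265 * 3.36 = 17690.4 bits
ratio = original_size / compressed_size = 42120 / 17690.4 = 2.381

Compression ratio = 2.381


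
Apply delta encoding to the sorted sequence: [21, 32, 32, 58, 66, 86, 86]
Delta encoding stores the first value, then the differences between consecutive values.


First value: 21
Deltas:
  32 - 21 = 11
  32 - 32 = 0
  58 - 32 = 26
  66 - 58 = 8
  86 - 66 = 20
  86 - 86 = 0


Delta encoded: [21, 11, 0, 26, 8, 20, 0]


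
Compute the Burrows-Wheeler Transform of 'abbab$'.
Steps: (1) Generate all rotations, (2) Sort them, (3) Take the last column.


Rotations (sorted):
  0: $abbab -> last char: b
  1: ab$abb -> last char: b
  2: abbab$ -> last char: $
  3: b$abba -> last char: a
  4: bab$ab -> last char: b
  5: bbab$a -> last char: a


BWT = bb$aba


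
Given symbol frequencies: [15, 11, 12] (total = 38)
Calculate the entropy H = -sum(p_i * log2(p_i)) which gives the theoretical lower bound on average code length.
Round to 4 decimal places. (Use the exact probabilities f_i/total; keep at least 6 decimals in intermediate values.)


Per-symbol terms -p_i * log2(p_i) with p_i = f_i/38:
  p = 15/38 = 0.394737: log2(p) = -1.341037, -p*log2(p) = 0.529357
  p = 11/38 = 0.289474: log2(p) = -1.788496, -p*log2(p) = 0.517722
  p = 12/38 = 0.315789: log2(p) = -1.662965, -p*log2(p) = 0.525147
H = 0.529357 + 0.517722 + 0.525147 = 1.572226

H = 1.5722 bits/symbol


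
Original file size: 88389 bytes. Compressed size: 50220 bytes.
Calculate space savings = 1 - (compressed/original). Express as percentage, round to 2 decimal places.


ratio = compressed/original = 50220/88389 = 0.56817
savings = 1 - ratio = 1 - 0.56817 = 0.43183
as a percentage: 0.43183 * 100 = 43.18%

Space savings = 1 - 50220/88389 = 43.18%


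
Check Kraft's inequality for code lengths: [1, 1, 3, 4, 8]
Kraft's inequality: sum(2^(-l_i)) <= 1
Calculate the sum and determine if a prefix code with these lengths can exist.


Sum = 2^(-1) + 2^(-1) + 2^(-3) + 2^(-4) + 2^(-8)
    = 0.5 + 0.5 + 0.125 + 0.0625 + 0.00390625
    = 305/256 = 1.19140625
Since 1.19140625 > 1, Kraft's inequality is NOT satisfied.
A prefix code with these lengths CANNOT exist.

Kraft sum = 1.19140625. Not satisfied.


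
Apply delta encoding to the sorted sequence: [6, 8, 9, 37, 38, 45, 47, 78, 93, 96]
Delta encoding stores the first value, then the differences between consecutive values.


First value: 6
Deltas:
  8 - 6 = 2
  9 - 8 = 1
  37 - 9 = 28
  38 - 37 = 1
  45 - 38 = 7
  47 - 45 = 2
  78 - 47 = 31
  93 - 78 = 15
  96 - 93 = 3


Delta encoded: [6, 2, 1, 28, 1, 7, 2, 31, 15, 3]


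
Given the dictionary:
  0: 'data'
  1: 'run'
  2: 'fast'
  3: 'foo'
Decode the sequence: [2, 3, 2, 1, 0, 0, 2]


Look up each index in the dictionary:
  2 -> 'fast'
  3 -> 'foo'
  2 -> 'fast'
  1 -> 'run'
  0 -> 'data'
  0 -> 'data'
  2 -> 'fast'

Decoded: "fast foo fast run data data fast"


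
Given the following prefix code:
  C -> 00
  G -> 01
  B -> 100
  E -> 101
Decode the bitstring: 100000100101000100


Decoding step by step:
Bits 100 -> B
Bits 00 -> C
Bits 01 -> G
Bits 00 -> C
Bits 101 -> E
Bits 00 -> C
Bits 01 -> G
Bits 00 -> C


Decoded message: BCGCECGC


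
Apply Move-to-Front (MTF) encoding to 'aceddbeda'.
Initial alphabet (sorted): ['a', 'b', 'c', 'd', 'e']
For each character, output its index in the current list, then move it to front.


MTF encoding:
'a': index 0 in ['a', 'b', 'c', 'd', 'e'] -> ['a', 'b', 'c', 'd', 'e']
'c': index 2 in ['a', 'b', 'c', 'd', 'e'] -> ['c', 'a', 'b', 'd', 'e']
'e': index 4 in ['c', 'a', 'b', 'd', 'e'] -> ['e', 'c', 'a', 'b', 'd']
'd': index 4 in ['e', 'c', 'a', 'b', 'd'] -> ['d', 'e', 'c', 'a', 'b']
'd': index 0 in ['d', 'e', 'c', 'a', 'b'] -> ['d', 'e', 'c', 'a', 'b']
'b': index 4 in ['d', 'e', 'c', 'a', 'b'] -> ['b', 'd', 'e', 'c', 'a']
'e': index 2 in ['b', 'd', 'e', 'c', 'a'] -> ['e', 'b', 'd', 'c', 'a']
'd': index 2 in ['e', 'b', 'd', 'c', 'a'] -> ['d', 'e', 'b', 'c', 'a']
'a': index 4 in ['d', 'e', 'b', 'c', 'a'] -> ['a', 'd', 'e', 'b', 'c']


Output: [0, 2, 4, 4, 0, 4, 2, 2, 4]


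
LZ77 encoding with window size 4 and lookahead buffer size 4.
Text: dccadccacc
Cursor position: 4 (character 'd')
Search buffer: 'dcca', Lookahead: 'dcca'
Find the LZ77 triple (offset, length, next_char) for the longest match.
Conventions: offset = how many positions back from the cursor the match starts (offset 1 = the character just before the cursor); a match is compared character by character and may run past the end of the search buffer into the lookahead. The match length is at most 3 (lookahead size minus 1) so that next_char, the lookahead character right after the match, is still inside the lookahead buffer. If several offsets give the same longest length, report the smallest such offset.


Try each offset into the search buffer:
  offset=1 (pos 3, char 'a'): match length 0
  offset=2 (pos 2, char 'c'): match length 0
  offset=3 (pos 1, char 'c'): match length 0
  offset=4 (pos 0, char 'd'): match length 3
Longest match has length 3 at offset 4.
next_char = character at position 4 + 3 = 7 -> 'a'

Best match: offset=4, length=3 (matching 'dcc' starting at position 0)
LZ77 triple: (4, 3, 'a')


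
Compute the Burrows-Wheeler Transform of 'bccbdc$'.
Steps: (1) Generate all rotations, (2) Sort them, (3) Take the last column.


Rotations (sorted):
  0: $bccbdc -> last char: c
  1: bccbdc$ -> last char: $
  2: bdc$bcc -> last char: c
  3: c$bccbd -> last char: d
  4: cbdc$bc -> last char: c
  5: ccbdc$b -> last char: b
  6: dc$bccb -> last char: b


BWT = c$cdcbb


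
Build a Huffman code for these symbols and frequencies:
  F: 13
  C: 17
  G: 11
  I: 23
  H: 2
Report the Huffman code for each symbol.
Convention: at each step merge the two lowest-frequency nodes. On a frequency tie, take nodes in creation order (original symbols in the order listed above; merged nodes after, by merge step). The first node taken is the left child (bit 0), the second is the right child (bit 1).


Huffman tree construction:
Step 1: Merge H(2) + G(11) = 13
Step 2: Merge F(13) + (H+G)(13) = 26
Step 3: Merge C(17) + I(23) = 40
Step 4: Merge (F+(H+G))(26) + (C+I)(40) = 66
Read each symbol's code off the tree from the root (left child = 0, right child = 1).

Codes:
  F: 00 (length 2)
  C: 10 (length 2)
  G: 011 (length 3)
  I: 11 (length 2)
  H: 010 (length 3)
Average code length: 145/66 = 2.1970 bits/symbol


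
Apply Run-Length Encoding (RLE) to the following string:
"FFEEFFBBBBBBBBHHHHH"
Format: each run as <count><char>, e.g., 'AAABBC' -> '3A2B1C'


Scanning runs left to right:
  i=0: run of 'F' x 2 -> '2F'
  i=2: run of 'E' x 2 -> '2E'
  i=4: run of 'F' x 2 -> '2F'
  i=6: run of 'B' x 8 -> '8B'
  i=14: run of 'H' x 5 -> '5H'

RLE = 2F2E2F8B5H


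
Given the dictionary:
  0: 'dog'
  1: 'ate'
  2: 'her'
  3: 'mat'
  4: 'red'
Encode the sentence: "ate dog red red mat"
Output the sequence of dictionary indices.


Look up each word in the dictionary:
  'ate' -> 1
  'dog' -> 0
  'red' -> 4
  'red' -> 4
  'mat' -> 3

Encoded: [1, 0, 4, 4, 3]


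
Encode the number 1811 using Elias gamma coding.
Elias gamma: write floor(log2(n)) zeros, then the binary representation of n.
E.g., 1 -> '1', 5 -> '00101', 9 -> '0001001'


num_bits = floor(log2(1811)) + 1 = 11
leading_zeros = num_bits - 1 = 10
binary(1811) = 11100010011

Elias gamma(1811) = '0000000000' + '11100010011' = 000000000011100010011 (21 bits)


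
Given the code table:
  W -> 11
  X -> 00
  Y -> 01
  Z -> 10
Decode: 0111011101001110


Decoding:
01 -> Y
11 -> W
01 -> Y
11 -> W
01 -> Y
00 -> X
11 -> W
10 -> Z


Result: YWYWYXWZ


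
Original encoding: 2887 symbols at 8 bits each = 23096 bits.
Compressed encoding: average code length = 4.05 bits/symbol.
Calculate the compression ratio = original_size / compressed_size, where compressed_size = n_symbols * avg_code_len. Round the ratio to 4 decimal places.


original_size = n_symbols * orig_bits = 2887 * 8 = 23096 bits
compressed_size = n_symbols * avg_code_len = 2887 * 4.05 = 11692.35 bits
ratio = original_size / compressed_size = 23096 / 11692.35 = 1.9753

Compression ratio = 1.9753


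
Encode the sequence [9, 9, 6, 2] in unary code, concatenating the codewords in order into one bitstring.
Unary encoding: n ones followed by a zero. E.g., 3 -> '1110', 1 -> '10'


Encode each number as n ones followed by a terminating 0:
  9 -> 1111111110 (10 bits)
  9 -> 1111111110 (10 bits)
  6 -> 1111110 (7 bits)
  2 -> 110 (3 bits)
Total length = 10 + 10 + 7 + 3 = 30 bits.

Unary([9, 9, 6, 2]) = 111111111011111111101111110110 (30 bits)


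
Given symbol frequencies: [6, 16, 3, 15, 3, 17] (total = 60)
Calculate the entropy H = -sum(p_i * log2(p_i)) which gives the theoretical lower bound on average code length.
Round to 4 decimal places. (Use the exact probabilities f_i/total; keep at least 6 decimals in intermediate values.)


Per-symbol terms -p_i * log2(p_i) with p_i = f_i/60:
  p = 6/60 = 0.100000: log2(p) = -3.321928, -p*log2(p) = 0.332193
  p = 16/60 = 0.266667: log2(p) = -1.906891, -p*log2(p) = 0.508504
  p = 3/60 = 0.050000: log2(p) = -4.321928, -p*log2(p) = 0.216096
  p = 15/60 = 0.250000: log2(p) = -2.000000, -p*log2(p) = 0.500000
  p = 3/60 = 0.050000: log2(p) = -4.321928, -p*log2(p) = 0.216096
  p = 17/60 = 0.283333: log2(p) = -1.819428, -p*log2(p) = 0.515505
H = 0.332193 + 0.508504 + 0.216096 + 0.500000 + 0.216096 + 0.515505 = 2.288394

H = 2.2884 bits/symbol


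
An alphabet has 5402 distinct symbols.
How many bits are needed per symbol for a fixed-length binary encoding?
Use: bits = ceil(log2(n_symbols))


log2(5402) = 12.3993
Bracket: 2^12 = 4096 < 5402 <= 2^13 = 8192
So ceil(log2(5402)) = 13

bits = ceil(log2(5402)) = ceil(12.3993) = 13 bits


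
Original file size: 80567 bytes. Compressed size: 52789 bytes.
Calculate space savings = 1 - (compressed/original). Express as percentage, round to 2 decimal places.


ratio = compressed/original = 52789/80567 = 0.655219
savings = 1 - ratio = 1 - 0.655219 = 0.344781
as a percentage: 0.344781 * 100 = 34.48%

Space savings = 1 - 52789/80567 = 34.48%


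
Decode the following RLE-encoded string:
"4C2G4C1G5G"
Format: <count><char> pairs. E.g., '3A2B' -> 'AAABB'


Expanding each <count><char> pair:
  4C -> 'CCCC'
  2G -> 'GG'
  4C -> 'CCCC'
  1G -> 'G'
  5G -> 'GGGGG'

Decoded = CCCCGGCCCCGGGGGG


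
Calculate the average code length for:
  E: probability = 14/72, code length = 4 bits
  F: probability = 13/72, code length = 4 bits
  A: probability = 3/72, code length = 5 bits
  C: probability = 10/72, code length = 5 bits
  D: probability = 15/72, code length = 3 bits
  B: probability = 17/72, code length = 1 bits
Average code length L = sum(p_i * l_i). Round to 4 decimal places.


Weighted contributions p_i * l_i:
  E: (14/72) * 4 = 56/72
  F: (13/72) * 4 = 52/72
  A: (3/72) * 5 = 15/72
  C: (10/72) * 5 = 50/72
  D: (15/72) * 3 = 45/72
  B: (17/72) * 1 = 17/72
Sum = (56 + 52 + 15 + 50 + 45 + 17)/72 = 235/72

L = 235/72 = 3.2639 bits/symbol


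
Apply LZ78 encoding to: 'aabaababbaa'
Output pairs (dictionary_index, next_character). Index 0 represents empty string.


LZ78 encoding steps:
Dictionary: {0: ''}
Step 1: w='' (idx 0), next='a' -> output (0, 'a'), add 'a' as idx 1
Step 2: w='a' (idx 1), next='b' -> output (1, 'b'), add 'ab' as idx 2
Step 3: w='a' (idx 1), next='a' -> output (1, 'a'), add 'aa' as idx 3
Step 4: w='' (idx 0), next='b' -> output (0, 'b'), add 'b' as idx 4
Step 5: w='ab' (idx 2), next='b' -> output (2, 'b'), add 'abb' as idx 5
Step 6: w='aa' (idx 3), end of input -> output (3, '')


Encoded: [(0, 'a'), (1, 'b'), (1, 'a'), (0, 'b'), (2, 'b'), (3, '')]


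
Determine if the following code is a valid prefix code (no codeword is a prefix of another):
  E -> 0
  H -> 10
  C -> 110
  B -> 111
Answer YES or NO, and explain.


Checking each pair (does one codeword prefix another?):
  E='0' vs H='10': no prefix
  E='0' vs C='110': no prefix
  E='0' vs B='111': no prefix
  H='10' vs E='0': no prefix
  H='10' vs C='110': no prefix
  H='10' vs B='111': no prefix
  C='110' vs E='0': no prefix
  C='110' vs H='10': no prefix
  C='110' vs B='111': no prefix
  B='111' vs E='0': no prefix
  B='111' vs H='10': no prefix
  B='111' vs C='110': no prefix
No violation found over all pairs.

YES -- this is a valid prefix code. No codeword is a prefix of any other codeword.


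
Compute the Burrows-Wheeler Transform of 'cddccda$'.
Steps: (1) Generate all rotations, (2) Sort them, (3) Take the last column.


Rotations (sorted):
  0: $cddccda -> last char: a
  1: a$cddccd -> last char: d
  2: ccda$cdd -> last char: d
  3: cda$cddc -> last char: c
  4: cddccda$ -> last char: $
  5: da$cddcc -> last char: c
  6: dccda$cd -> last char: d
  7: ddccda$c -> last char: c


BWT = addc$cdc


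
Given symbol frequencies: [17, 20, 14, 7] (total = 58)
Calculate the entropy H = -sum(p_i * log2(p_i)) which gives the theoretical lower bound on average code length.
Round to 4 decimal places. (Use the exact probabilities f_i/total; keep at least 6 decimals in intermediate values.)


Per-symbol terms -p_i * log2(p_i) with p_i = f_i/58:
  p = 17/58 = 0.293103: log2(p) = -1.770518, -p*log2(p) = 0.518945
  p = 20/58 = 0.344828: log2(p) = -1.536053, -p*log2(p) = 0.529673
  p = 14/58 = 0.241379: log2(p) = -2.050626, -p*log2(p) = 0.494979
  p = 7/58 = 0.120690: log2(p) = -3.050626, -p*log2(p) = 0.368179
H = 0.518945 + 0.529673 + 0.494979 + 0.368179 = 1.911776

H = 1.9118 bits/symbol


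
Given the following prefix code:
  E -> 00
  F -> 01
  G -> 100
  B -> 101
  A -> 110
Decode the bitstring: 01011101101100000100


Decoding step by step:
Bits 01 -> F
Bits 01 -> F
Bits 110 -> A
Bits 110 -> A
Bits 110 -> A
Bits 00 -> E
Bits 00 -> E
Bits 100 -> G


Decoded message: FFAAAEEG


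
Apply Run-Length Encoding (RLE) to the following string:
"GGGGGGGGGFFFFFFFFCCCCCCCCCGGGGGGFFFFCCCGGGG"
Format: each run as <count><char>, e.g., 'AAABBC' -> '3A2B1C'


Scanning runs left to right:
  i=0: run of 'G' x 9 -> '9G'
  i=9: run of 'F' x 8 -> '8F'
  i=17: run of 'C' x 9 -> '9C'
  i=26: run of 'G' x 6 -> '6G'
  i=32: run of 'F' x 4 -> '4F'
  i=36: run of 'C' x 3 -> '3C'
  i=39: run of 'G' x 4 -> '4G'

RLE = 9G8F9C6G4F3C4G


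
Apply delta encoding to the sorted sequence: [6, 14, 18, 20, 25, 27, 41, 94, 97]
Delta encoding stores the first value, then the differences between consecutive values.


First value: 6
Deltas:
  14 - 6 = 8
  18 - 14 = 4
  20 - 18 = 2
  25 - 20 = 5
  27 - 25 = 2
  41 - 27 = 14
  94 - 41 = 53
  97 - 94 = 3


Delta encoded: [6, 8, 4, 2, 5, 2, 14, 53, 3]


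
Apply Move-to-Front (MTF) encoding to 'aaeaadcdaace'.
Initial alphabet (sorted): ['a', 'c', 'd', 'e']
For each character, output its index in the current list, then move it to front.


MTF encoding:
'a': index 0 in ['a', 'c', 'd', 'e'] -> ['a', 'c', 'd', 'e']
'a': index 0 in ['a', 'c', 'd', 'e'] -> ['a', 'c', 'd', 'e']
'e': index 3 in ['a', 'c', 'd', 'e'] -> ['e', 'a', 'c', 'd']
'a': index 1 in ['e', 'a', 'c', 'd'] -> ['a', 'e', 'c', 'd']
'a': index 0 in ['a', 'e', 'c', 'd'] -> ['a', 'e', 'c', 'd']
'd': index 3 in ['a', 'e', 'c', 'd'] -> ['d', 'a', 'e', 'c']
'c': index 3 in ['d', 'a', 'e', 'c'] -> ['c', 'd', 'a', 'e']
'd': index 1 in ['c', 'd', 'a', 'e'] -> ['d', 'c', 'a', 'e']
'a': index 2 in ['d', 'c', 'a', 'e'] -> ['a', 'd', 'c', 'e']
'a': index 0 in ['a', 'd', 'c', 'e'] -> ['a', 'd', 'c', 'e']
'c': index 2 in ['a', 'd', 'c', 'e'] -> ['c', 'a', 'd', 'e']
'e': index 3 in ['c', 'a', 'd', 'e'] -> ['e', 'c', 'a', 'd']


Output: [0, 0, 3, 1, 0, 3, 3, 1, 2, 0, 2, 3]


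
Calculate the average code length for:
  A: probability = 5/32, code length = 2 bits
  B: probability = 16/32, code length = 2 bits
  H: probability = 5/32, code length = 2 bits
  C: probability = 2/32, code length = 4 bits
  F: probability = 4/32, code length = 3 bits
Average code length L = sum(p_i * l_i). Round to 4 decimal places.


Weighted contributions p_i * l_i:
  A: (5/32) * 2 = 10/32
  B: (16/32) * 2 = 32/32
  H: (5/32) * 2 = 10/32
  C: (2/32) * 4 = 8/32
  F: (4/32) * 3 = 12/32
Sum = (10 + 32 + 10 + 8 + 12)/32 = 72/32

L = 72/32 = 2.2500 bits/symbol


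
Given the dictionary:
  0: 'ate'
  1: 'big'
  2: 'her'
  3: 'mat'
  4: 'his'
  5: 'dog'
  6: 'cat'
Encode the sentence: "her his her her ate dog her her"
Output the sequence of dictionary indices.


Look up each word in the dictionary:
  'her' -> 2
  'his' -> 4
  'her' -> 2
  'her' -> 2
  'ate' -> 0
  'dog' -> 5
  'her' -> 2
  'her' -> 2

Encoded: [2, 4, 2, 2, 0, 5, 2, 2]


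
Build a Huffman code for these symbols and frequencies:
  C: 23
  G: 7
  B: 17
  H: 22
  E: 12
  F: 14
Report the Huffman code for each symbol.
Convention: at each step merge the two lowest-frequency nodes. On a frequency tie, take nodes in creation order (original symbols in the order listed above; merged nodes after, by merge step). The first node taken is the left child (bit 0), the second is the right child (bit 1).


Huffman tree construction:
Step 1: Merge G(7) + E(12) = 19
Step 2: Merge F(14) + B(17) = 31
Step 3: Merge (G+E)(19) + H(22) = 41
Step 4: Merge C(23) + (F+B)(31) = 54
Step 5: Merge ((G+E)+H)(41) + (C+(F+B))(54) = 95
Read each symbol's code off the tree from the root (left child = 0, right child = 1).

Codes:
  C: 10 (length 2)
  G: 000 (length 3)
  B: 111 (length 3)
  H: 01 (length 2)
  E: 001 (length 3)
  F: 110 (length 3)
Average code length: 240/95 = 2.5263 bits/symbol


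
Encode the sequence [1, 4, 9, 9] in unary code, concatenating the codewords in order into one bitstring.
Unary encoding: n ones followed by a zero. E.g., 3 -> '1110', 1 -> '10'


Encode each number as n ones followed by a terminating 0:
  1 -> 10 (2 bits)
  4 -> 11110 (5 bits)
  9 -> 1111111110 (10 bits)
  9 -> 1111111110 (10 bits)
Total length = 2 + 5 + 10 + 10 = 27 bits.

Unary([1, 4, 9, 9]) = 101111011111111101111111110 (27 bits)


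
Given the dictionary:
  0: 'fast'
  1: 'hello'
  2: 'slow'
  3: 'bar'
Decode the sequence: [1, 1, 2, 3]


Look up each index in the dictionary:
  1 -> 'hello'
  1 -> 'hello'
  2 -> 'slow'
  3 -> 'bar'

Decoded: "hello hello slow bar"


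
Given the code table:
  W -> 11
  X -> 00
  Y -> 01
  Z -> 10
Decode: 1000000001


Decoding:
10 -> Z
00 -> X
00 -> X
00 -> X
01 -> Y


Result: ZXXXY


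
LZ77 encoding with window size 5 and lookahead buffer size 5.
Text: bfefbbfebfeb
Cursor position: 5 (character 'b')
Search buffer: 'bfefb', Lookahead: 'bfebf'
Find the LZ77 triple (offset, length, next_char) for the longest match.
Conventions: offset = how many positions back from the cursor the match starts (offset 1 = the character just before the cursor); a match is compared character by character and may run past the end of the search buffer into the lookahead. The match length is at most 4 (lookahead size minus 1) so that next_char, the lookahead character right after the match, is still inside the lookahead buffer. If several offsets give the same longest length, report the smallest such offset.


Try each offset into the search buffer:
  offset=1 (pos 4, char 'b'): match length 1
  offset=2 (pos 3, char 'f'): match length 0
  offset=3 (pos 2, char 'e'): match length 0
  offset=4 (pos 1, char 'f'): match length 0
  offset=5 (pos 0, char 'b'): match length 3
Longest match has length 3 at offset 5.
next_char = character at position 5 + 3 = 8 -> 'b'

Best match: offset=5, length=3 (matching 'bfe' starting at position 0)
LZ77 triple: (5, 3, 'b')


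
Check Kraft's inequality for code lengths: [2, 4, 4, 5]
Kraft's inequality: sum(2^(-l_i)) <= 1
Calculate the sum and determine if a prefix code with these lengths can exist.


Sum = 2^(-2) + 2^(-4) + 2^(-4) + 2^(-5)
    = 0.25 + 0.0625 + 0.0625 + 0.03125
    = 13/32 = 0.40625
Since 0.40625 <= 1, Kraft's inequality IS satisfied.
A prefix code with these lengths CAN exist.

Kraft sum = 0.40625. Satisfied.


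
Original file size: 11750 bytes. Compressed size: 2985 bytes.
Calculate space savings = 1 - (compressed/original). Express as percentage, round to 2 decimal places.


ratio = compressed/original = 2985/11750 = 0.254043
savings = 1 - ratio = 1 - 0.254043 = 0.745957
as a percentage: 0.745957 * 100 = 74.6%

Space savings = 1 - 2985/11750 = 74.6%


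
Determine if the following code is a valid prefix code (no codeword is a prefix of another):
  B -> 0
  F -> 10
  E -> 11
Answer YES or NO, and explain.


Checking each pair (does one codeword prefix another?):
  B='0' vs F='10': no prefix
  B='0' vs E='11': no prefix
  F='10' vs B='0': no prefix
  F='10' vs E='11': no prefix
  E='11' vs B='0': no prefix
  E='11' vs F='10': no prefix
No violation found over all pairs.

YES -- this is a valid prefix code. No codeword is a prefix of any other codeword.


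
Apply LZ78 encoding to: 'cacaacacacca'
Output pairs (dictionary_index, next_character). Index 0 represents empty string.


LZ78 encoding steps:
Dictionary: {0: ''}
Step 1: w='' (idx 0), next='c' -> output (0, 'c'), add 'c' as idx 1
Step 2: w='' (idx 0), next='a' -> output (0, 'a'), add 'a' as idx 2
Step 3: w='c' (idx 1), next='a' -> output (1, 'a'), add 'ca' as idx 3
Step 4: w='a' (idx 2), next='c' -> output (2, 'c'), add 'ac' as idx 4
Step 5: w='ac' (idx 4), next='a' -> output (4, 'a'), add 'aca' as idx 5
Step 6: w='c' (idx 1), next='c' -> output (1, 'c'), add 'cc' as idx 6
Step 7: w='a' (idx 2), end of input -> output (2, '')


Encoded: [(0, 'c'), (0, 'a'), (1, 'a'), (2, 'c'), (4, 'a'), (1, 'c'), (2, '')]


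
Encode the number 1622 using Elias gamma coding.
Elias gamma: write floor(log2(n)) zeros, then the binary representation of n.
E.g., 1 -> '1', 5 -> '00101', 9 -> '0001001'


num_bits = floor(log2(1622)) + 1 = 11
leading_zeros = num_bits - 1 = 10
binary(1622) = 11001010110

Elias gamma(1622) = '0000000000' + '11001010110' = 000000000011001010110 (21 bits)


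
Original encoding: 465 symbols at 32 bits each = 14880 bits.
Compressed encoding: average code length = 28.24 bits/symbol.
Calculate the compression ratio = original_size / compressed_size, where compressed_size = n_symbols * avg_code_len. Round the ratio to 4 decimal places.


original_size = n_symbols * orig_bits = 465 * 32 = 14880 bits
compressed_size = n_symbols * avg_code_len = 465 * 28.24 = 13131.6 bits
ratio = original_size / compressed_size = 14880 / 13131.6 = 1.1331

Compression ratio = 1.1331


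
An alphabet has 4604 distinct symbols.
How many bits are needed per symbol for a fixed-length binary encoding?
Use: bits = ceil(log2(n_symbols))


log2(4604) = 12.1687
Bracket: 2^12 = 4096 < 4604 <= 2^13 = 8192
So ceil(log2(4604)) = 13

bits = ceil(log2(4604)) = ceil(12.1687) = 13 bits


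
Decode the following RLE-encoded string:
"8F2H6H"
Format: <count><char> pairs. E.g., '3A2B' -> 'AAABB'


Expanding each <count><char> pair:
  8F -> 'FFFFFFFF'
  2H -> 'HH'
  6H -> 'HHHHHH'

Decoded = FFFFFFFFHHHHHHHH


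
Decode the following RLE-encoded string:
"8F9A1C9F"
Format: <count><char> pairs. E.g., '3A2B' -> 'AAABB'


Expanding each <count><char> pair:
  8F -> 'FFFFFFFF'
  9A -> 'AAAAAAAAA'
  1C -> 'C'
  9F -> 'FFFFFFFFF'

Decoded = FFFFFFFFAAAAAAAAACFFFFFFFFF
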